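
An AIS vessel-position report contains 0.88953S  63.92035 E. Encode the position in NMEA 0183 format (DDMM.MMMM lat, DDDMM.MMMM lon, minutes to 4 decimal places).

Lat: fractional part 0.889530 → 53.371800 minutes
Lon: 63° + 0.920350 × 60 = 63° 55.221000′

0053.3718,S / 06355.2210,E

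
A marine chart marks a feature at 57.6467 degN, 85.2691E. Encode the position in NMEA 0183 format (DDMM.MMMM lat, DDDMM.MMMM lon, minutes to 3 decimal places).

5738.802,N / 08516.146,E

φ: fractional part 0.646700 → 38.80200 minutes
λ: fractional part 0.269100 → 16.14600 minutes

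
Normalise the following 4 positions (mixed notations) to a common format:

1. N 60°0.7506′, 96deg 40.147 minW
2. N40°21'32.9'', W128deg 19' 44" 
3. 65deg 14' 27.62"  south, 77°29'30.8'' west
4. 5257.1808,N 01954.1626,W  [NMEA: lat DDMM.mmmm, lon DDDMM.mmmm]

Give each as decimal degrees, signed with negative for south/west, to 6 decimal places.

1. 60.012510, -96.669117
2. 40.359139, -128.328889
3. -65.241006, -77.491889
4. 52.953013, -19.902710

Point 1:
  φ: 0.7506′ = 0.012510°; total 60.0125100
  N → positive
  Longitude: 40.147′ = 0.669117°; total 96.6691167
  W → negative
Point 2:
  Latitude: 21′ + 32.9″ = 21.54833′; 40 + 21.54833/60 = 40.3591389
  N ⇒ keep positive
  Lon: 128 + 19/60 + 44/3600 = 128.3288889
  hemisphere W, so the sign is −
Point 3:
  Latitude: 65 + 14/60 + 27.62/3600 = 65.2410056
  S ⇒ negate
  λ: 77° + 29/60 + 30.8/3600 = 77 + 0.483333 + 0.008556 = 77.4918889
  W → negative
Point 4:
  φ: degrees = first 2 digits = 52, minutes = 57.1808; 52 + 57.1808/60 = 52.9530133
  N → positive
  Longitude: degrees = first 3 digits = 19, minutes = 54.1626; 19 + 54.1626/60 = 19.9027100
  hemisphere W, so the sign is −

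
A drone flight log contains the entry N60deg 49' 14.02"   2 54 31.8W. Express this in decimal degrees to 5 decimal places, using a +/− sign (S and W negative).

Latitude: 49′ + 14.02″ = 49.23367′; 60 + 49.23367/60 = 60.820561
N ⇒ keep positive
Longitude: 54′ + 31.8″ = 54.53000′; 2 + 54.53000/60 = 2.908833
W ⇒ negate

60.82056, -2.90883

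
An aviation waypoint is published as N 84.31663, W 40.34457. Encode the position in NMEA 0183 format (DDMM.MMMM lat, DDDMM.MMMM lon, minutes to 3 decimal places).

8418.998,N / 04020.674,W

φ: 84° + 0.316630 × 60 = 84° 18.99780′
Longitude: minutes = (40.344570 − 40) × 60 = 20.67420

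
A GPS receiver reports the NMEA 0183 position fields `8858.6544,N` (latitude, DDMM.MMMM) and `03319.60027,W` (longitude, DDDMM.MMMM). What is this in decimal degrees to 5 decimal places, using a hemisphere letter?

Latitude: degrees = first 2 digits = 88, minutes = 58.6544; 88 + 58.6544/60 = 88.977573
Lon: degrees = first 3 digits = 33, minutes = 19.60027; 33 + 19.60027/60 = 33.326671

88.97757° N, 33.32667° W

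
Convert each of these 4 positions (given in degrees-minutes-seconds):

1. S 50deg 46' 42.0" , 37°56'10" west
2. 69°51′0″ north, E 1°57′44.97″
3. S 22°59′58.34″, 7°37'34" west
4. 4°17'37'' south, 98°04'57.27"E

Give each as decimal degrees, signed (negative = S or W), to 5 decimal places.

Point 1:
  φ: 50° + 46/60 + 42/3600 = 50 + 0.766667 + 0.011667 = 50.778333
  S → negative
  Lon: 37° + 56/60 + 10/3600 = 37 + 0.933333 + 0.002778 = 37.936111
  W → negative
Point 2:
  φ: 69° + 51/60 + 0/3600 = 69 + 0.850000 + 0.000000 = 69.850000
  N ⇒ keep positive
  Lon: 1° + 57/60 + 44.97/3600 = 1 + 0.950000 + 0.012492 = 1.962492
  E ⇒ keep positive
Point 3:
  φ: 22 + 59/60 + 58.34/3600 = 22.999539
  S ⇒ negate
  Longitude: 7 + 37/60 + 34/3600 = 7.626111
  hemisphere W, so the sign is −
Point 4:
  φ: 4° + 17/60 + 37/3600 = 4 + 0.283333 + 0.010278 = 4.293611
  S → negative
  Longitude: 98° + 4/60 + 57.27/3600 = 98 + 0.066667 + 0.015908 = 98.082575
  E ⇒ keep positive

1. -50.77833, -37.93611
2. 69.85000, 1.96249
3. -22.99954, -7.62611
4. -4.29361, 98.08258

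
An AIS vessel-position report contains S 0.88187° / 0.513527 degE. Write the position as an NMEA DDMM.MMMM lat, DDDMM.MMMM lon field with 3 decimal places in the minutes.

φ: fractional part 0.881870 → 52.91220 minutes
λ: minutes = (0.513527 − 0) × 60 = 30.81162

0052.912,S / 00030.812,E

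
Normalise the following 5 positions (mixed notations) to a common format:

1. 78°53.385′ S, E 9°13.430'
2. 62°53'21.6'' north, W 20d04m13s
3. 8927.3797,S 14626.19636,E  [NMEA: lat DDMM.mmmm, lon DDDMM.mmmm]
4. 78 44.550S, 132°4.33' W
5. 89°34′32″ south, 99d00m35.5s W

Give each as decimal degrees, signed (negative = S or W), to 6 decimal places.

1. -78.889750, 9.223833
2. 62.889333, -20.070278
3. -89.456328, 146.436606
4. -78.742500, -132.072167
5. -89.575556, -99.009861

Point 1:
  Latitude: 53.385′ = 0.889750°; total 78.8897500
  S ⇒ negate
  λ: 9 + 13.43/60 = 9.2238333
  E → positive
Point 2:
  Latitude: 53′ + 21.6″ = 53.36000′; 62 + 53.36000/60 = 62.8893333
  N ⇒ keep positive
  Lon: 20 + 4/60 + 13/3600 = 20.0702778
  W → negative
Point 3:
  Latitude: split at 2 digits → 89° and 27.3797′; 89 + 27.3797/60 = 89.4563283
  S → negative
  Longitude: split at 3 digits → 146° and 26.19636′; 146 + 26.19636/60 = 146.4366060
  E → positive
Point 4:
  φ: 78 + 44.55/60 = 78.7425000
  S → negative
  λ: 132 + 4.33/60 = 132.0721667
  W → negative
Point 5:
  φ: 89 + 34/60 + 32/3600 = 89.5755556
  S → negative
  Longitude: 99° + 0/60 + 35.5/3600 = 99 + 0.000000 + 0.009861 = 99.0098611
  W → negative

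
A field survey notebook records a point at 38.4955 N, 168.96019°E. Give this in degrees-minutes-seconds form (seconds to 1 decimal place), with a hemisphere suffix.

φ: whole degrees 38; 29.73000′ → 29′ and 43.800″
λ: 0.960190° → 57.61140′; 0.61140 × 60 = 36.684″

38°29′43.8″ N, 168°57′36.7″ E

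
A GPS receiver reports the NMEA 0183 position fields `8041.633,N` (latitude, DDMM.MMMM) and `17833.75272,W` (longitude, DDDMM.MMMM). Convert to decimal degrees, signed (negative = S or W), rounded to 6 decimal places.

Lat: split at 2 digits → 80° and 41.633′; 80 + 41.633/60 = 80.6938833
N ⇒ keep positive
Lon: degrees = first 3 digits = 178, minutes = 33.75272; 178 + 33.75272/60 = 178.5625453
W ⇒ negate

80.693883, -178.562545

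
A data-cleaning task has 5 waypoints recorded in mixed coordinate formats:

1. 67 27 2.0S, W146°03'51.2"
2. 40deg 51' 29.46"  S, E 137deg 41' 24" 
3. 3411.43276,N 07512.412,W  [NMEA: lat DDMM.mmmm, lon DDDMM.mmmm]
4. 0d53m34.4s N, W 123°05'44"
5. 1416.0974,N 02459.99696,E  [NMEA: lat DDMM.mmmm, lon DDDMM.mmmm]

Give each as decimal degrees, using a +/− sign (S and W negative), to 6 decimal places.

1. -67.450556, -146.064222
2. -40.858183, 137.690000
3. 34.190546, -75.206867
4. 0.892889, -123.095556
5. 14.268290, 24.999949

Point 1:
  φ: 67° + 27/60 + 2/3600 = 67 + 0.450000 + 0.000556 = 67.4505556
  hemisphere S, so the sign is −
  Lon: 3′ + 51.2″ = 3.85333′; 146 + 3.85333/60 = 146.0642222
  W → negative
Point 2:
  Latitude: 40° + 51/60 + 29.46/3600 = 40 + 0.850000 + 0.008183 = 40.8581833
  hemisphere S, so the sign is −
  Longitude: 137° + 41/60 + 24/3600 = 137 + 0.683333 + 0.006667 = 137.6900000
  E ⇒ keep positive
Point 3:
  Latitude: split at 2 digits → 34° and 11.43276′; 34 + 11.43276/60 = 34.1905460
  N ⇒ keep positive
  λ: degrees = first 3 digits = 75, minutes = 12.412; 75 + 12.412/60 = 75.2068667
  W → negative
Point 4:
  Latitude: 0 + 53/60 + 34.4/3600 = 0.8928889
  N ⇒ keep positive
  Longitude: 5′ + 44″ = 5.73333′; 123 + 5.73333/60 = 123.0955556
  W → negative
Point 5:
  Latitude: split at 2 digits → 14° and 16.0974′; 14 + 16.0974/60 = 14.2682900
  N ⇒ keep positive
  Longitude: degrees = first 3 digits = 24, minutes = 59.99696; 24 + 59.99696/60 = 24.9999493
  E ⇒ keep positive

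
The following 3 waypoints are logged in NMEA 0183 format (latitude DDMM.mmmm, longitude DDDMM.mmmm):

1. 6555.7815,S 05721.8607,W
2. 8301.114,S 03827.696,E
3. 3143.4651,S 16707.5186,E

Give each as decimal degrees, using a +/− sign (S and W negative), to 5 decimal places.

1. -65.92969, -57.36435
2. -83.01857, 38.46160
3. -31.72442, 167.12531

Point 1:
  Lat: split at 2 digits → 65° and 55.7815′; 65 + 55.7815/60 = 65.929692
  hemisphere S, so the sign is −
  λ: split at 3 digits → 057° and 21.8607′; 57 + 21.8607/60 = 57.364345
  W ⇒ negate
Point 2:
  φ: degrees = first 2 digits = 83, minutes = 1.114; 83 + 1.114/60 = 83.018567
  hemisphere S, so the sign is −
  Longitude: degrees = first 3 digits = 38, minutes = 27.696; 38 + 27.696/60 = 38.461600
  E ⇒ keep positive
Point 3:
  φ: split at 2 digits → 31° and 43.4651′; 31 + 43.4651/60 = 31.724418
  S → negative
  Longitude: degrees = first 3 digits = 167, minutes = 7.5186; 167 + 7.5186/60 = 167.125310
  E ⇒ keep positive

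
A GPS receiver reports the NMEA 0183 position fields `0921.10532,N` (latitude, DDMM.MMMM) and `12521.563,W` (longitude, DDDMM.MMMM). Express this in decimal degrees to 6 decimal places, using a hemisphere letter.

9.351755° N, 125.359383° W

φ: degrees = first 2 digits = 9, minutes = 21.10532; 9 + 21.10532/60 = 9.3517553
Lon: degrees = first 3 digits = 125, minutes = 21.563; 125 + 21.563/60 = 125.3593833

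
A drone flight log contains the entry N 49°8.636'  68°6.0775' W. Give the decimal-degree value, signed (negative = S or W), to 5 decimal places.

Latitude: 49 + 8.636/60 = 49.143933
N → positive
λ: 68 + 6.0775/60 = 68.101292
W ⇒ negate

49.14393, -68.10129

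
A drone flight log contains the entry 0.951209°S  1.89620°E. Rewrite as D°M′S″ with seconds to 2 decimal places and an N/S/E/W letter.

0°57′4.35″ S, 1°53′46.32″ E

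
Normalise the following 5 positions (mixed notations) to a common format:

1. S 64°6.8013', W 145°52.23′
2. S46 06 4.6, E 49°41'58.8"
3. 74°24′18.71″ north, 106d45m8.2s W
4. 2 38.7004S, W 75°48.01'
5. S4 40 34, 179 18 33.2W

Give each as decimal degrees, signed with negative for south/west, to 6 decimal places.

1. -64.113355, -145.870500
2. -46.101278, 49.699667
3. 74.405197, -106.752278
4. -2.645007, -75.800167
5. -4.676111, -179.309222

Point 1:
  Latitude: 6.8013′ = 0.113355°; total 64.1133550
  S ⇒ negate
  Longitude: 145 + 52.23/60 = 145.8705000
  hemisphere W, so the sign is −
Point 2:
  Latitude: 46° + 6/60 + 4.6/3600 = 46 + 0.100000 + 0.001278 = 46.1012778
  S → negative
  Longitude: 49 + 41/60 + 58.8/3600 = 49.6996667
  E ⇒ keep positive
Point 3:
  Lat: 74 + 24/60 + 18.71/3600 = 74.4051972
  N → positive
  λ: 45′ + 8.2″ = 45.13667′; 106 + 45.13667/60 = 106.7522778
  W → negative
Point 4:
  Latitude: 38.7004′ = 0.645007°; total 2.6450067
  S → negative
  Lon: 48.01′ = 0.800167°; total 75.8001667
  W → negative
Point 5:
  Lat: 40′ + 34″ = 40.56667′; 4 + 40.56667/60 = 4.6761111
  S ⇒ negate
  Longitude: 18′ + 33.2″ = 18.55333′; 179 + 18.55333/60 = 179.3092222
  W → negative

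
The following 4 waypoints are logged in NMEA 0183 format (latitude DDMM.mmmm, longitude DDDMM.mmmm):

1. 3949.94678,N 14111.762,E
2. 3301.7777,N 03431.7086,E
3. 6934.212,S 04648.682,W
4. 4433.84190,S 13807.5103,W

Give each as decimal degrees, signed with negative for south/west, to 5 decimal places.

Point 1:
  Lat: split at 2 digits → 39° and 49.94678′; 39 + 49.94678/60 = 39.832446
  N ⇒ keep positive
  λ: split at 3 digits → 141° and 11.762′; 141 + 11.762/60 = 141.196033
  E ⇒ keep positive
Point 2:
  Latitude: split at 2 digits → 33° and 1.7777′; 33 + 1.7777/60 = 33.029628
  N ⇒ keep positive
  Lon: split at 3 digits → 034° and 31.7086′; 34 + 31.7086/60 = 34.528477
  E → positive
Point 3:
  φ: split at 2 digits → 69° and 34.212′; 69 + 34.212/60 = 69.570200
  S → negative
  Longitude: degrees = first 3 digits = 46, minutes = 48.682; 46 + 48.682/60 = 46.811367
  hemisphere W, so the sign is −
Point 4:
  Latitude: degrees = first 2 digits = 44, minutes = 33.8419; 44 + 33.8419/60 = 44.564032
  S ⇒ negate
  λ: degrees = first 3 digits = 138, minutes = 7.5103; 138 + 7.5103/60 = 138.125172
  W ⇒ negate

1. 39.83245, 141.19603
2. 33.02963, 34.52848
3. -69.57020, -46.81137
4. -44.56403, -138.12517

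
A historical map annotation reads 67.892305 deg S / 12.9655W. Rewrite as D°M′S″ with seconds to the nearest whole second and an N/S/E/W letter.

67°53′32″ S, 12°57′56″ W

Lat: 0.892305 × 60 = 53.53830′ → 53′, remainder × 60 = 32.30″
Lon: whole degrees 12; 57.93000′ → 57′ and 55.80″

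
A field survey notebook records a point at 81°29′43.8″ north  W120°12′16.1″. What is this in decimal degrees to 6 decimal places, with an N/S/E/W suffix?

81.495500° N, 120.204472° W

Latitude: 81 + 29/60 + 43.8/3600 = 81.4955000
λ: 120° + 12/60 + 16.1/3600 = 120 + 0.200000 + 0.004472 = 120.2044722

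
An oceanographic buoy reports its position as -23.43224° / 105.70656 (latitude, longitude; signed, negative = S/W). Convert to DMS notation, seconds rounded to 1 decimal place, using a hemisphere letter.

23°25′56.1″ S, 105°42′23.6″ E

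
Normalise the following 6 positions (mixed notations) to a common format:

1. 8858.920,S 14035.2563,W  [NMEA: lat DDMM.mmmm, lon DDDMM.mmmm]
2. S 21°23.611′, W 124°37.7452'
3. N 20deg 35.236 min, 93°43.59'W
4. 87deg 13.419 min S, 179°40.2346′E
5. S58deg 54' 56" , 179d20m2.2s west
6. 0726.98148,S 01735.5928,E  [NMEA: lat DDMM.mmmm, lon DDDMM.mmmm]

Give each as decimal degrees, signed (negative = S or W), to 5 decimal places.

1. -88.98200, -140.58761
2. -21.39352, -124.62909
3. 20.58727, -93.72650
4. -87.22365, 179.67058
5. -58.91556, -179.33394
6. -7.44969, 17.59321

Point 1:
  Lat: split at 2 digits → 88° and 58.92′; 88 + 58.92/60 = 88.982000
  S ⇒ negate
  Lon: degrees = first 3 digits = 140, minutes = 35.2563; 140 + 35.2563/60 = 140.587605
  hemisphere W, so the sign is −
Point 2:
  Latitude: 21 + 23.611/60 = 21.393517
  S ⇒ negate
  Lon: 124 + 37.7452/60 = 124.629087
  W ⇒ negate
Point 3:
  φ: 20 + 35.236/60 = 20.587267
  N ⇒ keep positive
  Longitude: 43.59′ = 0.726500°; total 93.726500
  hemisphere W, so the sign is −
Point 4:
  Lat: 87 + 13.419/60 = 87.223650
  S → negative
  Longitude: 179 + 40.2346/60 = 179.670577
  E ⇒ keep positive
Point 5:
  φ: 58° + 54/60 + 56/3600 = 58 + 0.900000 + 0.015556 = 58.915556
  S ⇒ negate
  Lon: 20′ + 2.2″ = 20.03667′; 179 + 20.03667/60 = 179.333944
  W ⇒ negate
Point 6:
  Latitude: split at 2 digits → 07° and 26.98148′; 7 + 26.98148/60 = 7.449691
  hemisphere S, so the sign is −
  λ: split at 3 digits → 017° and 35.5928′; 17 + 35.5928/60 = 17.593213
  E ⇒ keep positive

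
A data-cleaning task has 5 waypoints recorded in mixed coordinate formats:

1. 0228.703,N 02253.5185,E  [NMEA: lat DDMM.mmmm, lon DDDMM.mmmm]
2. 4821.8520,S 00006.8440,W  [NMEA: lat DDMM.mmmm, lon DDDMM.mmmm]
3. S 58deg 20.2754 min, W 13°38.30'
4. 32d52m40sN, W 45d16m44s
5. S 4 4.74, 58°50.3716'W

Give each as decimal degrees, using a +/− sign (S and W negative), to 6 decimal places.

1. 2.478383, 22.891975
2. -48.364200, -0.114067
3. -58.337923, -13.638333
4. 32.877778, -45.278889
5. -4.079000, -58.839527

Point 1:
  Latitude: split at 2 digits → 02° and 28.703′; 2 + 28.703/60 = 2.4783833
  N → positive
  λ: split at 3 digits → 022° and 53.5185′; 22 + 53.5185/60 = 22.8919750
  E → positive
Point 2:
  Lat: split at 2 digits → 48° and 21.852′; 48 + 21.852/60 = 48.3642000
  S ⇒ negate
  Lon: degrees = first 3 digits = 0, minutes = 6.844; 0 + 6.844/60 = 0.1140667
  W → negative
Point 3:
  Lat: 20.2754′ = 0.337923°; total 58.3379233
  S → negative
  λ: 13 + 38.3/60 = 13.6383333
  W → negative
Point 4:
  φ: 52′ + 40″ = 52.66667′; 32 + 52.66667/60 = 32.8777778
  N → positive
  λ: 45 + 16/60 + 44/3600 = 45.2788889
  hemisphere W, so the sign is −
Point 5:
  Lat: 4.74′ = 0.079000°; total 4.0790000
  S → negative
  Longitude: 50.3716′ = 0.839527°; total 58.8395267
  W → negative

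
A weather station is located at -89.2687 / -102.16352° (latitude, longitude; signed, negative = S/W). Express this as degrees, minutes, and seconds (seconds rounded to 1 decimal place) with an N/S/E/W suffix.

89°16′7.3″ S, 102°09′48.7″ W

Latitude is negative → S; |value| = 89.268700
Lat: 0.268700 × 60 = 16.12200′ → 16′, remainder × 60 = 7.320″
Longitude is negative → W; |value| = 102.163520
λ: 0.163520 × 60 = 9.81120′ → 9′, remainder × 60 = 48.672″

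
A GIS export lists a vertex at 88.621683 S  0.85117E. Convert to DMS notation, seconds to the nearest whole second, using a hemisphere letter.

88°37′18″ S, 0°51′4″ E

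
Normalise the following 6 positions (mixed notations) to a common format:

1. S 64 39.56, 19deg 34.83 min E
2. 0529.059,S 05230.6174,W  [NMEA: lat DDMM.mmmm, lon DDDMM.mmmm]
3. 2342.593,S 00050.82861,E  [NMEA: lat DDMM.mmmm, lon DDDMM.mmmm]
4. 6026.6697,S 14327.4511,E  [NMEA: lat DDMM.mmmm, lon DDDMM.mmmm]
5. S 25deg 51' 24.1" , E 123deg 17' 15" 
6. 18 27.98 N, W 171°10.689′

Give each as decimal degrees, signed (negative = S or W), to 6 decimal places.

1. -64.659333, 19.580500
2. -5.484317, -52.510290
3. -23.709883, 0.847144
4. -60.444495, 143.457518
5. -25.856694, 123.287500
6. 18.466333, -171.178150

Point 1:
  φ: 64 + 39.56/60 = 64.6593333
  hemisphere S, so the sign is −
  Longitude: 19 + 34.83/60 = 19.5805000
  E ⇒ keep positive
Point 2:
  φ: degrees = first 2 digits = 5, minutes = 29.059; 5 + 29.059/60 = 5.4843167
  S ⇒ negate
  Longitude: degrees = first 3 digits = 52, minutes = 30.6174; 52 + 30.6174/60 = 52.5102900
  W ⇒ negate
Point 3:
  Latitude: split at 2 digits → 23° and 42.593′; 23 + 42.593/60 = 23.7098833
  S ⇒ negate
  λ: degrees = first 3 digits = 0, minutes = 50.82861; 0 + 50.82861/60 = 0.8471435
  E → positive
Point 4:
  Lat: degrees = first 2 digits = 60, minutes = 26.6697; 60 + 26.6697/60 = 60.4444950
  S → negative
  λ: split at 3 digits → 143° and 27.4511′; 143 + 27.4511/60 = 143.4575183
  E → positive
Point 5:
  Latitude: 51′ + 24.1″ = 51.40167′; 25 + 51.40167/60 = 25.8566944
  S ⇒ negate
  λ: 123 + 17/60 + 15/3600 = 123.2875000
  E → positive
Point 6:
  φ: 18 + 27.98/60 = 18.4663333
  N → positive
  Longitude: 171 + 10.689/60 = 171.1781500
  W → negative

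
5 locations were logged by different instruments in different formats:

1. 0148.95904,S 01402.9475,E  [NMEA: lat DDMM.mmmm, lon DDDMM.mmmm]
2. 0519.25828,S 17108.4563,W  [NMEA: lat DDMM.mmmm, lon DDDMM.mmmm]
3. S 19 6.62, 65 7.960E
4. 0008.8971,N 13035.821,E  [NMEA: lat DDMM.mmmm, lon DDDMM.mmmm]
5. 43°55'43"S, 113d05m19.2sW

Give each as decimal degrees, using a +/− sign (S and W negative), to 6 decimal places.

1. -1.815984, 14.049125
2. -5.320971, -171.140938
3. -19.110333, 65.132667
4. 0.148285, 130.597017
5. -43.928611, -113.088667

Point 1:
  φ: split at 2 digits → 01° and 48.95904′; 1 + 48.95904/60 = 1.8159840
  S ⇒ negate
  Lon: split at 3 digits → 014° and 2.9475′; 14 + 2.9475/60 = 14.0491250
  E → positive
Point 2:
  Latitude: split at 2 digits → 05° and 19.25828′; 5 + 19.25828/60 = 5.3209713
  hemisphere S, so the sign is −
  Lon: degrees = first 3 digits = 171, minutes = 8.4563; 171 + 8.4563/60 = 171.1409383
  hemisphere W, so the sign is −
Point 3:
  Lat: 19 + 6.62/60 = 19.1103333
  S → negative
  Longitude: 7.96′ = 0.132667°; total 65.1326667
  E → positive
Point 4:
  Lat: degrees = first 2 digits = 0, minutes = 8.8971; 0 + 8.8971/60 = 0.1482850
  N → positive
  λ: split at 3 digits → 130° and 35.821′; 130 + 35.821/60 = 130.5970167
  E → positive
Point 5:
  Lat: 55′ + 43″ = 55.71667′; 43 + 55.71667/60 = 43.9286111
  S ⇒ negate
  Longitude: 5′ + 19.2″ = 5.32000′; 113 + 5.32000/60 = 113.0886667
  W ⇒ negate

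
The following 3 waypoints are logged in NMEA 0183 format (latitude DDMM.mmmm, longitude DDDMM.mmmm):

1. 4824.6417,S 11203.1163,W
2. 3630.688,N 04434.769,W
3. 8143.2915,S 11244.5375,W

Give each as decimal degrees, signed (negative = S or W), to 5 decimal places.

Point 1:
  φ: degrees = first 2 digits = 48, minutes = 24.6417; 48 + 24.6417/60 = 48.410695
  S → negative
  Lon: degrees = first 3 digits = 112, minutes = 3.1163; 112 + 3.1163/60 = 112.051938
  W → negative
Point 2:
  φ: split at 2 digits → 36° and 30.688′; 36 + 30.688/60 = 36.511467
  N → positive
  Longitude: split at 3 digits → 044° and 34.769′; 44 + 34.769/60 = 44.579483
  W → negative
Point 3:
  Latitude: degrees = first 2 digits = 81, minutes = 43.2915; 81 + 43.2915/60 = 81.721525
  S ⇒ negate
  Longitude: degrees = first 3 digits = 112, minutes = 44.5375; 112 + 44.5375/60 = 112.742292
  W ⇒ negate

1. -48.41070, -112.05194
2. 36.51147, -44.57948
3. -81.72153, -112.74229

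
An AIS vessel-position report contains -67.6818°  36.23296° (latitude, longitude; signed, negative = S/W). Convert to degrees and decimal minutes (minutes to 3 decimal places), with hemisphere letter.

Latitude is negative → S; |value| = 67.681800
Latitude: minutes = (67.681800 − 67) × 60 = 40.90800
Longitude: 36° + 0.232960 × 60 = 36° 13.97760′

67° 40.908′ S, 36° 13.978′ E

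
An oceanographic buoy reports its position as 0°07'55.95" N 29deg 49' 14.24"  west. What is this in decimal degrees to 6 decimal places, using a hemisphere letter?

0.132208° N, 29.820622° W

Lat: 7′ + 55.95″ = 7.93250′; 0 + 7.93250/60 = 0.1322083
Longitude: 29° + 49/60 + 14.24/3600 = 29 + 0.816667 + 0.003956 = 29.8206222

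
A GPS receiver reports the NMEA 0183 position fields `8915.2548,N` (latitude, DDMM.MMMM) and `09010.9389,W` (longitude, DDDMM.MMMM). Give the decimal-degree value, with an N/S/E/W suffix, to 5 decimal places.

Latitude: split at 2 digits → 89° and 15.2548′; 89 + 15.2548/60 = 89.254247
λ: split at 3 digits → 090° and 10.9389′; 90 + 10.9389/60 = 90.182315

89.25425° N, 90.18232° W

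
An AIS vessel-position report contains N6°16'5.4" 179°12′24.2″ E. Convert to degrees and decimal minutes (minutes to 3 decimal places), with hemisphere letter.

6° 16.090′ N, 179° 12.403′ E

Lat: seconds/60 = 0.09000; minutes = 16 + 0.09000 = 16.09000
λ: seconds/60 = 0.40333; minutes = 12 + 0.40333 = 12.40333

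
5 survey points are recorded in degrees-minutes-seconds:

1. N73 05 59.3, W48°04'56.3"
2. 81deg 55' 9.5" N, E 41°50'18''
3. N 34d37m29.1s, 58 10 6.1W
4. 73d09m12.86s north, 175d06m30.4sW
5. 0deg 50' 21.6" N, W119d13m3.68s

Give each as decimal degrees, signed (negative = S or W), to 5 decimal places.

Point 1:
  φ: 73° + 5/60 + 59.3/3600 = 73 + 0.083333 + 0.016472 = 73.099806
  N → positive
  λ: 48° + 4/60 + 56.3/3600 = 48 + 0.066667 + 0.015639 = 48.082306
  W → negative
Point 2:
  φ: 55′ + 9.5″ = 55.15833′; 81 + 55.15833/60 = 81.919306
  N → positive
  Lon: 41 + 50/60 + 18/3600 = 41.838333
  E → positive
Point 3:
  φ: 34° + 37/60 + 29.1/3600 = 34 + 0.616667 + 0.008083 = 34.624750
  N → positive
  Lon: 58 + 10/60 + 6.1/3600 = 58.168361
  hemisphere W, so the sign is −
Point 4:
  Lat: 73° + 9/60 + 12.86/3600 = 73 + 0.150000 + 0.003572 = 73.153572
  N → positive
  Longitude: 175° + 6/60 + 30.4/3600 = 175 + 0.100000 + 0.008444 = 175.108444
  W → negative
Point 5:
  Latitude: 50′ + 21.6″ = 50.36000′; 0 + 50.36000/60 = 0.839333
  N → positive
  Longitude: 119° + 13/60 + 3.68/3600 = 119 + 0.216667 + 0.001022 = 119.217689
  W → negative

1. 73.09981, -48.08231
2. 81.91931, 41.83833
3. 34.62475, -58.16836
4. 73.15357, -175.10844
5. 0.83933, -119.21769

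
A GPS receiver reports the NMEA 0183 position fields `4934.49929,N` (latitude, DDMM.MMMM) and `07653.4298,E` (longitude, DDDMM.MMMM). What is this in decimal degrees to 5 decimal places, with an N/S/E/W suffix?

49.57499° N, 76.89050° E

Lat: split at 2 digits → 49° and 34.49929′; 49 + 34.49929/60 = 49.574988
Longitude: split at 3 digits → 076° and 53.4298′; 76 + 53.4298/60 = 76.890497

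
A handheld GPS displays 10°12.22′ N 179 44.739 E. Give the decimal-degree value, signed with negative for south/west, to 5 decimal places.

10.20367, 179.74565

Latitude: 10 + 12.22/60 = 10.203667
N ⇒ keep positive
Lon: 44.739′ = 0.745650°; total 179.745650
E → positive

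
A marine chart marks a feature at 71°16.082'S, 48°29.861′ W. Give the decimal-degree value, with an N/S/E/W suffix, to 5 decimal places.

φ: 71 + 16.082/60 = 71.268033
Longitude: 29.861′ = 0.497683°; total 48.497683

71.26803° S, 48.49768° W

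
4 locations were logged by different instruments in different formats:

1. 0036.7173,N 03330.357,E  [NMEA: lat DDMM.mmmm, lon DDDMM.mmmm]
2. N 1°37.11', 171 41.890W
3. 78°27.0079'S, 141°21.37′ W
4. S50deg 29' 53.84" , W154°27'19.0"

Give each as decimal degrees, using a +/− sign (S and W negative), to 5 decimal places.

Point 1:
  Latitude: split at 2 digits → 00° and 36.7173′; 0 + 36.7173/60 = 0.611955
  N ⇒ keep positive
  Longitude: split at 3 digits → 033° and 30.357′; 33 + 30.357/60 = 33.505950
  E ⇒ keep positive
Point 2:
  Lat: 1 + 37.11/60 = 1.618500
  N → positive
  Longitude: 41.89′ = 0.698167°; total 171.698167
  hemisphere W, so the sign is −
Point 3:
  Lat: 27.0079′ = 0.450132°; total 78.450132
  S → negative
  Longitude: 141 + 21.37/60 = 141.356167
  hemisphere W, so the sign is −
Point 4:
  φ: 50 + 29/60 + 53.84/3600 = 50.498289
  S ⇒ negate
  λ: 27′ + 19″ = 27.31667′; 154 + 27.31667/60 = 154.455278
  W → negative

1. 0.61196, 33.50595
2. 1.61850, -171.69817
3. -78.45013, -141.35617
4. -50.49829, -154.45528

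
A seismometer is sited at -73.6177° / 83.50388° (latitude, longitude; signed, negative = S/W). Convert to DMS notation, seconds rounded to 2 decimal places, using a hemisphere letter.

73°37′3.72″ S, 83°30′13.97″ E

Latitude is negative → S; |value| = 73.617700
Latitude: 0.617700° → 37.06200′; 0.06200 × 60 = 3.7200″
Longitude: whole degrees 83; 30.23280′ → 30′ and 13.9680″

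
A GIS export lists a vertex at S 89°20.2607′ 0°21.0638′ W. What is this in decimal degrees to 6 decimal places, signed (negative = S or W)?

-89.337678, -0.351063

φ: 20.2607′ = 0.337678°; total 89.3376783
hemisphere S, so the sign is −
Longitude: 21.0638′ = 0.351063°; total 0.3510633
W → negative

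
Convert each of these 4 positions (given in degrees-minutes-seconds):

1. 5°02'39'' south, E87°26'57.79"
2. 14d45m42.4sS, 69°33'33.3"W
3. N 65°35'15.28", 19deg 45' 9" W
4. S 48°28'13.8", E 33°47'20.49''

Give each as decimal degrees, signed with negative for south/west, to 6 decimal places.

Point 1:
  φ: 5 + 2/60 + 39/3600 = 5.0441667
  S → negative
  λ: 26′ + 57.79″ = 26.96317′; 87 + 26.96317/60 = 87.4493861
  E → positive
Point 2:
  Lat: 45′ + 42.4″ = 45.70667′; 14 + 45.70667/60 = 14.7617778
  S ⇒ negate
  Longitude: 69° + 33/60 + 33.3/3600 = 69 + 0.550000 + 0.009250 = 69.5592500
  hemisphere W, so the sign is −
Point 3:
  Latitude: 35′ + 15.28″ = 35.25467′; 65 + 35.25467/60 = 65.5875778
  N ⇒ keep positive
  λ: 19° + 45/60 + 9/3600 = 19 + 0.750000 + 0.002500 = 19.7525000
  W ⇒ negate
Point 4:
  Lat: 48 + 28/60 + 13.8/3600 = 48.4705000
  hemisphere S, so the sign is −
  Lon: 33° + 47/60 + 20.49/3600 = 33 + 0.783333 + 0.005692 = 33.7890250
  E ⇒ keep positive

1. -5.044167, 87.449386
2. -14.761778, -69.559250
3. 65.587578, -19.752500
4. -48.470500, 33.789025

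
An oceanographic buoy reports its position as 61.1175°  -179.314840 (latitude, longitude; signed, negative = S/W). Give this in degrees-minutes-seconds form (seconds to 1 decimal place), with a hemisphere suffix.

φ: 0.117500 × 60 = 7.05000′ → 7′, remainder × 60 = 3.000″
Longitude is negative → W; |value| = 179.314840
λ: 0.314840 × 60 = 18.89040′ → 18′, remainder × 60 = 53.424″

61°07′3.0″ N, 179°18′53.4″ W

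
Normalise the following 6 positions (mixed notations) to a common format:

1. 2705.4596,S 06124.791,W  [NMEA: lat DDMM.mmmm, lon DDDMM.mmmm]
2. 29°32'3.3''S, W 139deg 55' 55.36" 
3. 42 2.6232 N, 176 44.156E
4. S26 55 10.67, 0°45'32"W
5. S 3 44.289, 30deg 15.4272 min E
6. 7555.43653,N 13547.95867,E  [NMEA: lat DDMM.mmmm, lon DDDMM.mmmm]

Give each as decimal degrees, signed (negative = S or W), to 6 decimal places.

1. -27.090993, -61.413183
2. -29.534250, -139.932044
3. 42.043720, 176.735933
4. -26.919631, -0.758889
5. -3.738150, 30.257120
6. 75.923942, 135.799311

Point 1:
  Latitude: split at 2 digits → 27° and 5.4596′; 27 + 5.4596/60 = 27.0909933
  S ⇒ negate
  Lon: split at 3 digits → 061° and 24.791′; 61 + 24.791/60 = 61.4131833
  W ⇒ negate
Point 2:
  Latitude: 32′ + 3.3″ = 32.05500′; 29 + 32.05500/60 = 29.5342500
  S → negative
  Longitude: 139 + 55/60 + 55.36/3600 = 139.9320444
  W → negative
Point 3:
  Lat: 2.6232′ = 0.043720°; total 42.0437200
  N → positive
  Longitude: 44.156′ = 0.735933°; total 176.7359333
  E ⇒ keep positive
Point 4:
  Lat: 26 + 55/60 + 10.67/3600 = 26.9196306
  hemisphere S, so the sign is −
  Longitude: 45′ + 32″ = 45.53333′; 0 + 45.53333/60 = 0.7588889
  hemisphere W, so the sign is −
Point 5:
  Lat: 44.289′ = 0.738150°; total 3.7381500
  hemisphere S, so the sign is −
  Lon: 30 + 15.4272/60 = 30.2571200
  E → positive
Point 6:
  Latitude: split at 2 digits → 75° and 55.43653′; 75 + 55.43653/60 = 75.9239422
  N ⇒ keep positive
  Longitude: degrees = first 3 digits = 135, minutes = 47.95867; 135 + 47.95867/60 = 135.7993112
  E → positive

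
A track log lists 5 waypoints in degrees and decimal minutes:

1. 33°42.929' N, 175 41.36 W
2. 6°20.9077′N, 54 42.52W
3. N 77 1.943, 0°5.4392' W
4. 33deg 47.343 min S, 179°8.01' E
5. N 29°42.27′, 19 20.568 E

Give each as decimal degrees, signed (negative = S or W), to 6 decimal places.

Point 1:
  Lat: 33 + 42.929/60 = 33.7154833
  N ⇒ keep positive
  λ: 175 + 41.36/60 = 175.6893333
  hemisphere W, so the sign is −
Point 2:
  Latitude: 6 + 20.9077/60 = 6.3484617
  N → positive
  λ: 42.52′ = 0.708667°; total 54.7086667
  hemisphere W, so the sign is −
Point 3:
  Latitude: 77 + 1.943/60 = 77.0323833
  N → positive
  Lon: 5.4392′ = 0.090653°; total 0.0906533
  W ⇒ negate
Point 4:
  φ: 47.343′ = 0.789050°; total 33.7890500
  hemisphere S, so the sign is −
  λ: 8.01′ = 0.133500°; total 179.1335000
  E ⇒ keep positive
Point 5:
  φ: 42.27′ = 0.704500°; total 29.7045000
  N → positive
  Longitude: 20.568′ = 0.342800°; total 19.3428000
  E → positive

1. 33.715483, -175.689333
2. 6.348462, -54.708667
3. 77.032383, -0.090653
4. -33.789050, 179.133500
5. 29.704500, 19.342800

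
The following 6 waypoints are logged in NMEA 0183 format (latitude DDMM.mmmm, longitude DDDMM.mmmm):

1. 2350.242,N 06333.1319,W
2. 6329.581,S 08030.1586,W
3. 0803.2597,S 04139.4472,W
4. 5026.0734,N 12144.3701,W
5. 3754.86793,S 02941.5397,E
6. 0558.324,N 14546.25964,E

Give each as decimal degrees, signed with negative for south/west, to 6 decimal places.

1. 23.837367, -63.552198
2. -63.493017, -80.502643
3. -8.054328, -41.657453
4. 50.434557, -121.739502
5. -37.914466, 29.692328
6. 5.972067, 145.770994

Point 1:
  Latitude: degrees = first 2 digits = 23, minutes = 50.242; 23 + 50.242/60 = 23.8373667
  N ⇒ keep positive
  Lon: degrees = first 3 digits = 63, minutes = 33.1319; 63 + 33.1319/60 = 63.5521983
  hemisphere W, so the sign is −
Point 2:
  Lat: split at 2 digits → 63° and 29.581′; 63 + 29.581/60 = 63.4930167
  S ⇒ negate
  Longitude: degrees = first 3 digits = 80, minutes = 30.1586; 80 + 30.1586/60 = 80.5026433
  W ⇒ negate
Point 3:
  φ: split at 2 digits → 08° and 3.2597′; 8 + 3.2597/60 = 8.0543283
  S ⇒ negate
  Lon: split at 3 digits → 041° and 39.4472′; 41 + 39.4472/60 = 41.6574533
  W → negative
Point 4:
  Latitude: split at 2 digits → 50° and 26.0734′; 50 + 26.0734/60 = 50.4345567
  N → positive
  Lon: degrees = first 3 digits = 121, minutes = 44.3701; 121 + 44.3701/60 = 121.7395017
  W → negative
Point 5:
  φ: degrees = first 2 digits = 37, minutes = 54.86793; 37 + 54.86793/60 = 37.9144655
  hemisphere S, so the sign is −
  λ: degrees = first 3 digits = 29, minutes = 41.5397; 29 + 41.5397/60 = 29.6923283
  E ⇒ keep positive
Point 6:
  Lat: split at 2 digits → 05° and 58.324′; 5 + 58.324/60 = 5.9720667
  N → positive
  Lon: degrees = first 3 digits = 145, minutes = 46.25964; 145 + 46.25964/60 = 145.7709940
  E → positive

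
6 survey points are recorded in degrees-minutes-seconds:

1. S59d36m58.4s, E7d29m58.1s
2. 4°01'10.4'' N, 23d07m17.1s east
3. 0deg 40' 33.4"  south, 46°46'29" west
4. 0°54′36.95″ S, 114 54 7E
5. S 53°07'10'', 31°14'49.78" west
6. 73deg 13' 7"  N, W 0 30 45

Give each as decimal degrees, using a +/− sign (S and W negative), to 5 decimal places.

1. -59.61622, 7.49947
2. 4.01956, 23.12142
3. -0.67594, -46.77472
4. -0.91026, 114.90194
5. -53.11944, -31.24716
6. 73.21861, -0.51250

Point 1:
  Latitude: 59 + 36/60 + 58.4/3600 = 59.616222
  S ⇒ negate
  Longitude: 29′ + 58.1″ = 29.96833′; 7 + 29.96833/60 = 7.499472
  E → positive
Point 2:
  Lat: 4 + 1/60 + 10.4/3600 = 4.019556
  N → positive
  Lon: 23° + 7/60 + 17.1/3600 = 23 + 0.116667 + 0.004750 = 23.121417
  E ⇒ keep positive
Point 3:
  φ: 40′ + 33.4″ = 40.55667′; 0 + 40.55667/60 = 0.675944
  S ⇒ negate
  Longitude: 46 + 46/60 + 29/3600 = 46.774722
  hemisphere W, so the sign is −
Point 4:
  Lat: 54′ + 36.95″ = 54.61583′; 0 + 54.61583/60 = 0.910264
  S → negative
  λ: 54′ + 7″ = 54.11667′; 114 + 54.11667/60 = 114.901944
  E → positive
Point 5:
  Lat: 7′ + 10″ = 7.16667′; 53 + 7.16667/60 = 53.119444
  hemisphere S, so the sign is −
  Longitude: 31° + 14/60 + 49.78/3600 = 31 + 0.233333 + 0.013828 = 31.247161
  hemisphere W, so the sign is −
Point 6:
  Lat: 13′ + 7″ = 13.11667′; 73 + 13.11667/60 = 73.218611
  N ⇒ keep positive
  Lon: 30′ + 45″ = 30.75000′; 0 + 30.75000/60 = 0.512500
  W → negative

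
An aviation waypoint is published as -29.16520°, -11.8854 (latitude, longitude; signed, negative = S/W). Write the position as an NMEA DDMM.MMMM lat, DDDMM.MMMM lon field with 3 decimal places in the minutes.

2909.912,S / 01153.124,W

Latitude is negative → S; |value| = 29.165200
Latitude: 29° + 0.165200 × 60 = 29° 9.91200′
Longitude is negative → W; |value| = 11.885400
Lon: minutes = (11.885400 − 11) × 60 = 53.12400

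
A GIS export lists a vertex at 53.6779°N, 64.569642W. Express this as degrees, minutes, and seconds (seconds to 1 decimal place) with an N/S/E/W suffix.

53°40′40.4″ N, 64°34′10.7″ W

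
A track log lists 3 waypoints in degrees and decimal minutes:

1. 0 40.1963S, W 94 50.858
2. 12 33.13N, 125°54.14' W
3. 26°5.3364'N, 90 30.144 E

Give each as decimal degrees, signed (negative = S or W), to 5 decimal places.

Point 1:
  Lat: 40.1963′ = 0.669938°; total 0.669938
  S → negative
  λ: 50.858′ = 0.847633°; total 94.847633
  W → negative
Point 2:
  Latitude: 12 + 33.13/60 = 12.552167
  N ⇒ keep positive
  Lon: 125 + 54.14/60 = 125.902333
  hemisphere W, so the sign is −
Point 3:
  Latitude: 5.3364′ = 0.088940°; total 26.088940
  N → positive
  Longitude: 90 + 30.144/60 = 90.502400
  E ⇒ keep positive

1. -0.66994, -94.84763
2. 12.55217, -125.90233
3. 26.08894, 90.50240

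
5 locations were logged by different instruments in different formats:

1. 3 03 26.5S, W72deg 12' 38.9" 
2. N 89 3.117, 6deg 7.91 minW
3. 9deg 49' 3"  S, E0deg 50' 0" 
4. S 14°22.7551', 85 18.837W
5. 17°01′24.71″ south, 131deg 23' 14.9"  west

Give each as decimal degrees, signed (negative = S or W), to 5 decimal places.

Point 1:
  Lat: 3′ + 26.5″ = 3.44167′; 3 + 3.44167/60 = 3.057361
  S ⇒ negate
  λ: 12′ + 38.9″ = 12.64833′; 72 + 12.64833/60 = 72.210806
  hemisphere W, so the sign is −
Point 2:
  Lat: 89 + 3.117/60 = 89.051950
  N ⇒ keep positive
  Lon: 7.91′ = 0.131833°; total 6.131833
  W → negative
Point 3:
  φ: 9° + 49/60 + 3/3600 = 9 + 0.816667 + 0.000833 = 9.817500
  S → negative
  Lon: 0 + 50/60 + 0/3600 = 0.833333
  E → positive
Point 4:
  Latitude: 14 + 22.7551/60 = 14.379252
  S ⇒ negate
  Longitude: 18.837′ = 0.313950°; total 85.313950
  W → negative
Point 5:
  Latitude: 17 + 1/60 + 24.71/3600 = 17.023531
  hemisphere S, so the sign is −
  λ: 131° + 23/60 + 14.9/3600 = 131 + 0.383333 + 0.004139 = 131.387472
  hemisphere W, so the sign is −

1. -3.05736, -72.21081
2. 89.05195, -6.13183
3. -9.81750, 0.83333
4. -14.37925, -85.31395
5. -17.02353, -131.38747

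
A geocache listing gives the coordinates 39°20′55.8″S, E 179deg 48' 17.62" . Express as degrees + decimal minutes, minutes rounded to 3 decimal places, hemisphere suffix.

Lat: 20 + 55.8/60 = 20.93000′
Longitude: 48 + 17.62/60 = 48.29367′

39° 20.930′ S, 179° 48.294′ E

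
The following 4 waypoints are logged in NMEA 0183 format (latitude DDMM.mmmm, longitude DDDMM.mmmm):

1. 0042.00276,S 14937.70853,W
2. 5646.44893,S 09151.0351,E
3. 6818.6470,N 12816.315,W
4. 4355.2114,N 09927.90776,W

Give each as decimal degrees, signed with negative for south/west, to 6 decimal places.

1. -0.700046, -149.628476
2. -56.774149, 91.850585
3. 68.310783, -128.271917
4. 43.920190, -99.465129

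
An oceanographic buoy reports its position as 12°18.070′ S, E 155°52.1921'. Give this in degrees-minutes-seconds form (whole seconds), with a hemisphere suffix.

Lat: 18.07000′ → 18′ and 0.07000 × 60 = 4.20″
λ: fractional minutes 0.19210 × 60 = 11.53″

12°18′4″ S, 155°52′12″ E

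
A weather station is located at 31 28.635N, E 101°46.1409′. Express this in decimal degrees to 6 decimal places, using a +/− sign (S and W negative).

φ: 31 + 28.635/60 = 31.4772500
N → positive
Lon: 46.1409′ = 0.769015°; total 101.7690150
E ⇒ keep positive

31.477250, 101.769015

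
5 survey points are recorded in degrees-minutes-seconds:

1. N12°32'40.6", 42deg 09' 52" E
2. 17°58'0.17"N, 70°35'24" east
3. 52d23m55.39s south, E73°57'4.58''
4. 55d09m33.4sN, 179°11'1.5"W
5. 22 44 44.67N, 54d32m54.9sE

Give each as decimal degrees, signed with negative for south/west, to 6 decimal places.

Point 1:
  Latitude: 32′ + 40.6″ = 32.67667′; 12 + 32.67667/60 = 12.5446111
  N → positive
  Longitude: 9′ + 52″ = 9.86667′; 42 + 9.86667/60 = 42.1644444
  E ⇒ keep positive
Point 2:
  Latitude: 58′ + 0.17″ = 58.00283′; 17 + 58.00283/60 = 17.9667139
  N ⇒ keep positive
  Longitude: 70 + 35/60 + 24/3600 = 70.5900000
  E → positive
Point 3:
  φ: 52 + 23/60 + 55.39/3600 = 52.3987194
  S → negative
  Longitude: 73 + 57/60 + 4.58/3600 = 73.9512722
  E → positive
Point 4:
  Lat: 55 + 9/60 + 33.4/3600 = 55.1592778
  N ⇒ keep positive
  Longitude: 11′ + 1.5″ = 11.02500′; 179 + 11.02500/60 = 179.1837500
  W ⇒ negate
Point 5:
  Lat: 22 + 44/60 + 44.67/3600 = 22.7457417
  N → positive
  Lon: 54° + 32/60 + 54.9/3600 = 54 + 0.533333 + 0.015250 = 54.5485833
  E ⇒ keep positive

1. 12.544611, 42.164444
2. 17.966714, 70.590000
3. -52.398719, 73.951272
4. 55.159278, -179.183750
5. 22.745742, 54.548583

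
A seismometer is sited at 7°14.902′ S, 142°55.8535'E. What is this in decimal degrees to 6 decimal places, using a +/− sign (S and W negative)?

-7.248367, 142.930892

Latitude: 7 + 14.902/60 = 7.2483667
hemisphere S, so the sign is −
Longitude: 55.8535′ = 0.930892°; total 142.9308917
E ⇒ keep positive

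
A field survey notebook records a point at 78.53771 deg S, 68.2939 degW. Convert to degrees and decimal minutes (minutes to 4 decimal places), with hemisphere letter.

78° 32.2626′ S, 68° 17.6340′ W

Lat: minutes = (78.537710 − 78) × 60 = 32.262600
λ: fractional part 0.293900 → 17.634000 minutes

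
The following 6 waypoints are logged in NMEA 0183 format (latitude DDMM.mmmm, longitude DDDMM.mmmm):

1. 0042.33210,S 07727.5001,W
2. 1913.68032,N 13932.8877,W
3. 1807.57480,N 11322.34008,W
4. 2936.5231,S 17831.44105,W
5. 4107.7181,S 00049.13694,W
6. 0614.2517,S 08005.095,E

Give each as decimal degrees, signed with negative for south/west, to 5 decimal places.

1. -0.70554, -77.45834
2. 19.22801, -139.54813
3. 18.12625, -113.37233
4. -29.60872, -178.52402
5. -41.12864, -0.81895
6. -6.23753, 80.08492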